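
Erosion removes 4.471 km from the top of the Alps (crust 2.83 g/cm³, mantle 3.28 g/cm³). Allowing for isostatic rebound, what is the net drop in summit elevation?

0.613 km

Rebound u = e ρ_c/ρ_m = 4.471 km × 2.83/3.28 = 3.858 km.
Net surface drop = e − u = 4.471 km − 3.858 km = e (ρ_m − ρ_c)/ρ_m = 0.613 km.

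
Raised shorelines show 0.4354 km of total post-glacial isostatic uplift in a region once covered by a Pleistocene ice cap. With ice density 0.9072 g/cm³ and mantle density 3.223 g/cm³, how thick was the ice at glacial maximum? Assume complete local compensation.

1.55 km

u = t ρ_ice/ρ_m → t = u ρ_m/ρ_ice = 0.4354 km × 3.223/0.9072 = 1.55 km.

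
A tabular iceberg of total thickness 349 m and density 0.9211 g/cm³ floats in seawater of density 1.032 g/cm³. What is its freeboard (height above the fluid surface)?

Floating equilibrium: submerged depth d = t ρ_obj/ρ_fluid = 349 m × 0.9211/1.032 = 311.5 m.
Freeboard = t − d = 349 m − 311.5 m = 37.5 m.

37.5 m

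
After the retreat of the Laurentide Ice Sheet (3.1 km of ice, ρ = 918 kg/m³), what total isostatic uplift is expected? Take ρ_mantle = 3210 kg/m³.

0.887 km

Removing the load lets mantle flow back in; uplift u satisfies ρ_ice t = ρ_m u.
u = t ρ_ice/ρ_m = 3.1 km × 918/3210 = 0.887 km.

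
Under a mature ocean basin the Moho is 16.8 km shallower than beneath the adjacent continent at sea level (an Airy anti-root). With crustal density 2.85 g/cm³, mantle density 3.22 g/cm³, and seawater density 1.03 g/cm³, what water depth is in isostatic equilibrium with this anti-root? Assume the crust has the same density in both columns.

Replacing a thickness d of crust by seawater at the top must be balanced by replacing crust with mantle at the base: d (ρ_c − ρ_w) = a (ρ_m − ρ_c).
d = a (ρ_m − ρ_c)/(ρ_c − ρ_w) = 16.8 km × 0.37/1.82 = 3.42 km.

3.42 km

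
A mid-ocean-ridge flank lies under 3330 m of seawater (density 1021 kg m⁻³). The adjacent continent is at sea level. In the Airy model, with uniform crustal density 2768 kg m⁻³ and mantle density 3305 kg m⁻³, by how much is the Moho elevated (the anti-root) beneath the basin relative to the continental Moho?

10800 m

For local isostatic compensation: replacing crust with seawater at the top is compensated by replacing crust with mantle at the base: d (ρ_c − ρ_w) = a (ρ_m − ρ_c).
a = d (ρ_c − ρ_w)/(ρ_m − ρ_c) = 3330 m × 1747/537 = 10800 m.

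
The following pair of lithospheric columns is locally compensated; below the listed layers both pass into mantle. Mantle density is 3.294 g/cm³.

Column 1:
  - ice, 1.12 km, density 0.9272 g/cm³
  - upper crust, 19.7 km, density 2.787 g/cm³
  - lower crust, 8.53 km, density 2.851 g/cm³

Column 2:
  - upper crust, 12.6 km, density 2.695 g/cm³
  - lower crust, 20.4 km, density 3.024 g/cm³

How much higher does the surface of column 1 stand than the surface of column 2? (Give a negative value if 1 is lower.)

For any compensation level in the mantle, the mantle terms cancel and isostasy reduces to e = (Σt_1 − Σt_2) − (Σ(ρt)_1 − Σ(ρt)_2) / ρ_m.
Σt_1 = 29.35 km; Σt_2 = 33 km; Σ(ρt)_1 = 80.261394; Σ(ρt)_2 = 95.6466 (in km·g/cm³).
e = (29.35 − 33) − (80.261394 − 95.6466) / 3.294 = 1.02 km.

1.02 km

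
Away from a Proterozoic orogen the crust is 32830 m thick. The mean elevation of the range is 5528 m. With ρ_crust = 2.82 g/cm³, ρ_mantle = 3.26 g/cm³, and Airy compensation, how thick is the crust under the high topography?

73800 m

Root depth r = h ρ_c / (ρ_m − ρ_c) = 5528 m × 2.82 / 0.44 = 35430 m.
Total thickness = T + h + r = 32830 m + 5528 m + 35430 m = 73800 m.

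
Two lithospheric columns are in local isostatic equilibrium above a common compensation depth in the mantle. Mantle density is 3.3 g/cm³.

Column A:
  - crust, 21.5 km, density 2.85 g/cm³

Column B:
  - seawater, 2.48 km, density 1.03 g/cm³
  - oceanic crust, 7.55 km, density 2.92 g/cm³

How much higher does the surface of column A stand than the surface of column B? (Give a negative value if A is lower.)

0.356 km

For any compensation level in the mantle, the mantle terms cancel and isostasy reduces to e = (Σt_A − Σt_B) − (Σ(ρt)_A − Σ(ρt)_B) / ρ_m.
Σt_A = 21.5 km; Σt_B = 10.03 km; Σ(ρt)_A = 61.275; Σ(ρt)_B = 24.6004 (in km·g/cm³).
e = (21.5 − 10.03) − (61.275 − 24.6004) / 3.3 = 0.356 km.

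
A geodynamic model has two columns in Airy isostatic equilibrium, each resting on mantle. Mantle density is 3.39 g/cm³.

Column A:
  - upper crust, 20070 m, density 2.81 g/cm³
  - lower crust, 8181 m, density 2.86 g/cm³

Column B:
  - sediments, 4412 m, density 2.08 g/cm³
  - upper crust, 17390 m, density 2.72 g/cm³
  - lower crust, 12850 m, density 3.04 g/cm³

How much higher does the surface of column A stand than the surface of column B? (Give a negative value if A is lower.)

For any compensation level in the mantle, the mantle terms cancel and isostasy reduces to e = (Σt_A − Σt_B) − (Σ(ρt)_A − Σ(ρt)_B) / ρ_m.
Σt_A = 28251 m; Σt_B = 34652 m; Σ(ρt)_A = 79794.36; Σ(ρt)_B = 95541.76 (in m·g/cm³).
e = (28251 − 34652) − (79794.36 − 95541.76) / 3.39 = −1760 m.

−1760 m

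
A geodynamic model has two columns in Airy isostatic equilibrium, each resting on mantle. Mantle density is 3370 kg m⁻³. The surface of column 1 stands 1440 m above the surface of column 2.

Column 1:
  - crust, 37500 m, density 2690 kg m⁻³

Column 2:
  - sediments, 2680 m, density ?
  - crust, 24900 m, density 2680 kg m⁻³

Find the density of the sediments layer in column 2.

2080 kg m⁻³

Take the compensation level at the base of the deeper column (depth z_c below the surface of column 1) and equate Σ ρ_i t_i down to z_c; mantle fills any gap and the z_c terms cancel.
Column 1: 37500×2690 + (z_c − 37500)×3370
Column 2: 1440×0 + 2680×ρ + 24900×2680 + (z_c − 1440 − 27580)×3370
The z_c×3370 term appears on both sides and cancels. Collect the known terms of each column as K = Σ(ρt)_known − 3370 × (depth of known layers): K_1 = 100875000 − 3370×37500 = −25500000; K_2 = 66732000 − 3370×(1440 + 27580) = −31065400.
Balance: K_1 = K_2 + 2680×ρ, so ρ = (K_1 − K_2)/2680 = 5565400/2680 = 2080 kg m⁻³.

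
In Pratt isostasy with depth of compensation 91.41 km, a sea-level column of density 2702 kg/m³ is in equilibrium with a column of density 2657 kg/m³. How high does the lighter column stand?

1.55 km

ρ_ref D = ρ (D + h) → h = D (ρ_ref − ρ)/ρ.
h = 91.41 km × (2702 − 2657)/2657 = 1.55 km.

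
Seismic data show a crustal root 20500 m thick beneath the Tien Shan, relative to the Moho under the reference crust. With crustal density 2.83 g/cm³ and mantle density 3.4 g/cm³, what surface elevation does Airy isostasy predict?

4130 m

In Airy isostatic equilibrium: ρ_c h = (ρ_m − ρ_c) r.
h = r (ρ_m − ρ_c) / ρ_c = 20500 m × (3.4 − 2.83) / 2.83 = 4130 m.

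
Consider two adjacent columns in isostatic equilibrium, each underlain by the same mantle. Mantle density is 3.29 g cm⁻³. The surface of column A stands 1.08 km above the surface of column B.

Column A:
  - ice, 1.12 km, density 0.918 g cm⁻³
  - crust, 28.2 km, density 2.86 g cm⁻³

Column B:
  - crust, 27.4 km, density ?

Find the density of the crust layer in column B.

2.88 g cm⁻³

Take the compensation level at the base of the deeper column (depth z_c below the surface of column A) and equate Σ ρ_i t_i down to z_c; mantle fills any gap and the z_c terms cancel.
Column A: 1.12×0.918 + 28.2×2.86 + (z_c − 29.32)×3.29
Column B: 1.08×0 + 27.4×ρ + (z_c − 1.08 − 27.4)×3.29
The z_c×3.29 term appears on both sides and cancels. Collect the known terms of each column as K = Σ(ρt)_known − 3.29 × (depth of known layers): K_A = 81.68016 − 3.29×29.32 = −14.78264; K_B = 0 − 3.29×(1.08 + 27.4) = −93.6992.
Balance: K_A = K_B + 27.4×ρ, so ρ = (K_A − K_B)/27.4 = 78.9166/27.4 = 2.88 g cm⁻³.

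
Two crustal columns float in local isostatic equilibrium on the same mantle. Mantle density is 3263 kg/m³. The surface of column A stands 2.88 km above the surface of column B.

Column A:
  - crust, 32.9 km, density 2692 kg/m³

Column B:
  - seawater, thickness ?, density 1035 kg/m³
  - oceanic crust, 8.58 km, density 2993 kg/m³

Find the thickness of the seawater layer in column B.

3.17 km

Take the compensation level at the base of the deeper column (depth z_c below the surface of column A) and equate Σ ρ_i t_i down to z_c; mantle fills any gap and the z_c terms cancel.
Column A: 32.9×2692 + (z_c − 32.9)×3263
Column B: 2.88×0 + x×1035 + 8.58×2993 + (z_c − 2.88 − 8.58 − x)×3263
The z_c×3263 term appears on both sides and cancels. Collect the known terms of each column as K = Σ(ρt)_known − 3263 × (depth of known layers): K_A = 88566.8 − 3263×32.9 = −18785.9; K_B = 25679.94 − 3263×(2.88 + 8.58) = −11714.04.
Balance: K_A = K_B − x×(3263 − 1035), so x = (K_B − K_A)/(3263 − 1035) = 7071.86/2228 = 3.17 km.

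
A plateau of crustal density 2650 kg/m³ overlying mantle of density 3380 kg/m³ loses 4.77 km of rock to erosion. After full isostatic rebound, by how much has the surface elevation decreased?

1.03 km

Rebound u = e ρ_c/ρ_m = 4.77 km × 2650/3380 = 3.74 km.
Net surface drop = e − u = 4.77 km − 3.74 km = e (ρ_m − ρ_c)/ρ_m = 1.03 km.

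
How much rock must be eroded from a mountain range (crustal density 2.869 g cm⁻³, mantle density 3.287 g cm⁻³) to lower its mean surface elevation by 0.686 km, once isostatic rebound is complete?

5.39 km

Net drop Δ = e − u = e − e ρ_c/ρ_m = e (ρ_m − ρ_c)/ρ_m.
e = Δ ρ_m/(ρ_m − ρ_c) = 0.686 km × 3.287/0.418 = 5.39 km.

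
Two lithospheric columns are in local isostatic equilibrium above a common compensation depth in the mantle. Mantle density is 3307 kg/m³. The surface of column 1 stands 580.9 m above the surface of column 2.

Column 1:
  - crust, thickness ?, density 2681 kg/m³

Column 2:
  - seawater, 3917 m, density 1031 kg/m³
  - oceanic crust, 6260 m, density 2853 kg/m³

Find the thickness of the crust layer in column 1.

Take the compensation level at the base of the deeper column (depth z_c below the surface of column 1) and equate Σ ρ_i t_i down to z_c; mantle fills any gap and the z_c terms cancel.
Column 1: x×2681 + (z_c − 0 − x)×3307
Column 2: 580.9×0 + 3917×1031 + 6260×2853 + (z_c − 580.9 − 10177)×3307
The z_c×3307 term appears on both sides and cancels. Collect the known terms of each column as K = Σ(ρt)_known − 3307 × (depth of known layers): K_1 = 0 − 3307×0 = 0; K_2 = 21898207 − 3307×(580.9 + 10177) = −13678168.3.
Balance: K_1 − x×(3307 − 2681) = K_2, so x = (K_1 − K_2)/(3307 − 2681) = 13678200/626 = 21900 m.

21900 m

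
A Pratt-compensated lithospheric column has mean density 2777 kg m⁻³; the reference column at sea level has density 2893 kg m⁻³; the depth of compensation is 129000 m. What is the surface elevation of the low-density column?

5390 m

ρ_ref D = ρ (D + h) → h = D (ρ_ref − ρ)/ρ.
h = 129000 m × (2893 − 2777)/2777 = 5390 m.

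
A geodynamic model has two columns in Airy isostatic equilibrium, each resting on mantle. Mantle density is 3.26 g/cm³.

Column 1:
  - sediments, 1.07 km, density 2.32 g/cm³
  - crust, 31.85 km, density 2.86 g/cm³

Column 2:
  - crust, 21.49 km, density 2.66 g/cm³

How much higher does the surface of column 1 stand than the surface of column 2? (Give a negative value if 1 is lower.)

0.261 km

For any compensation level in the mantle, the mantle terms cancel and isostasy reduces to e = (Σt_1 − Σt_2) − (Σ(ρt)_1 − Σ(ρt)_2) / ρ_m.
Σt_1 = 32.92 km; Σt_2 = 21.49 km; Σ(ρt)_1 = 93.5734; Σ(ρt)_2 = 57.1634 (in km·g/cm³).
e = (32.92 − 21.49) − (93.5734 − 57.1634) / 3.26 = 0.261 km.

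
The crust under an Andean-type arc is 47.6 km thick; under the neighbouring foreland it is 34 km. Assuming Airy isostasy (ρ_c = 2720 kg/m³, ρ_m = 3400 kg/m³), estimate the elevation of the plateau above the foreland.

2.72 km

Excess crust Δ = 47.6 km − 34 km = 13.6 km, split between elevation h and root r with h + r = Δ.
Airy balance ρ_c h = (ρ_m − ρ_c) r gives r = h ρ_c/(ρ_m − ρ_c), so h (1 + ρ_c/(ρ_m − ρ_c)) = Δ, i.e. h = Δ (ρ_m − ρ_c)/ρ_m.
h = 13.6 km × 680/3400 = 2.72 km.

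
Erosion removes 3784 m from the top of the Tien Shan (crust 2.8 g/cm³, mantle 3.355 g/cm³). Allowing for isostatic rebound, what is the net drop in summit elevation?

Rebound u = e ρ_c/ρ_m = 3784 m × 2.8/3.355 = 3158 m.
Net surface drop = e − u = 3784 m − 3158 m = e (ρ_m − ρ_c)/ρ_m = 626 m.

626 m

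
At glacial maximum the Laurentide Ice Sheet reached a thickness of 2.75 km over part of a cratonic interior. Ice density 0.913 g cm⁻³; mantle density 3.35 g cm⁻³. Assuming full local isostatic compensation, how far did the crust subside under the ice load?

In Airy isostatic equilibrium: the ice load ρ_ice t is balanced by mantle displaced below, ρ_m s.
s = t ρ_ice / ρ_m = 2.75 km × 0.913/3.35 = 0.749 km.

0.749 km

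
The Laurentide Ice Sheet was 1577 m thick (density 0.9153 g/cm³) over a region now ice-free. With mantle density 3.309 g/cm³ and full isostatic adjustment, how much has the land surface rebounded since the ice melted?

436 m

Removing the load lets mantle flow back in; uplift u satisfies ρ_ice t = ρ_m u.
u = t ρ_ice/ρ_m = 1577 m × 0.9153/3.309 = 436 m.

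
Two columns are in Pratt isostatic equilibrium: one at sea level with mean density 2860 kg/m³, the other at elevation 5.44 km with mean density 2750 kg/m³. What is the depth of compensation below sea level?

136 km

ρ_ref D = ρ (D + h) → D (ρ_ref − ρ) = ρ h.
D = ρ h/(ρ_ref − ρ) = 2750 × 5.44 km/(2860 − 2750) = 136 km.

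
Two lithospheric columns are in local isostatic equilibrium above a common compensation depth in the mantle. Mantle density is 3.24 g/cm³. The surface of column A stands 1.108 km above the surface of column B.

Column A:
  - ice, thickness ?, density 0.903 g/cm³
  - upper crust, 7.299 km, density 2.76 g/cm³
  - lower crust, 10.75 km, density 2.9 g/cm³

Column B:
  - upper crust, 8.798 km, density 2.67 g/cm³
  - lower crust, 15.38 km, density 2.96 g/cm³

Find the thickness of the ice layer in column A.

2.46 km

Take the compensation level at the base of the deeper column (depth z_c below the surface of column A) and equate Σ ρ_i t_i down to z_c; mantle fills any gap and the z_c terms cancel.
Column A: x×0.903 + 7.299×2.76 + 10.75×2.9 + (z_c − 18.049 − x)×3.24
Column B: 1.108×0 + 8.798×2.67 + 15.38×2.96 + (z_c − 1.108 − 24.178)×3.24
The z_c×3.24 term appears on both sides and cancels. Collect the known terms of each column as K = Σ(ρt)_known − 3.24 × (depth of known layers): K_A = 51.32024 − 3.24×18.049 = −7.15852; K_B = 69.01546 − 3.24×(1.108 + 24.178) = −12.91118.
Balance: K_A − x×(3.24 − 0.903) = K_B, so x = (K_A − K_B)/(3.24 − 0.903) = 5.75266/2.337 = 2.46 km.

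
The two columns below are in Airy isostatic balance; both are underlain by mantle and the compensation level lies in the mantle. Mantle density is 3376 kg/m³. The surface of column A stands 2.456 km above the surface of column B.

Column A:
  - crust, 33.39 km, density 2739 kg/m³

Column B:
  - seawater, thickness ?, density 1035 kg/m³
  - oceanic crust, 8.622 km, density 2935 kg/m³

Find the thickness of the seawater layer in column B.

3.92 km

Take the compensation level at the base of the deeper column (depth z_c below the surface of column A) and equate Σ ρ_i t_i down to z_c; mantle fills any gap and the z_c terms cancel.
Column A: 33.39×2739 + (z_c − 33.39)×3376
Column B: 2.456×0 + x×1035 + 8.622×2935 + (z_c − 2.456 − 8.622 − x)×3376
The z_c×3376 term appears on both sides and cancels. Collect the known terms of each column as K = Σ(ρt)_known − 3376 × (depth of known layers): K_A = 91455.21 − 3376×33.39 = −21269.43; K_B = 25305.57 − 3376×(2.456 + 8.622) = −12093.758.
Balance: K_A = K_B − x×(3376 − 1035), so x = (K_B − K_A)/(3376 − 1035) = 9175.67/2341 = 3.92 km.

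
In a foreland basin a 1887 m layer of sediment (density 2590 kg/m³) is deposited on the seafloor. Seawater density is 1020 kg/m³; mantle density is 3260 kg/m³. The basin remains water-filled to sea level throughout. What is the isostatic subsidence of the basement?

Submarine loading: the sediment displaces seawater, and the subsidence is in turn flooded, so s (ρ_m − ρ_w) = t (ρ_sed − ρ_w).
s = 1887 m × (2590 − 1020) / (3260 − 1020) = 1320 m.

1320 m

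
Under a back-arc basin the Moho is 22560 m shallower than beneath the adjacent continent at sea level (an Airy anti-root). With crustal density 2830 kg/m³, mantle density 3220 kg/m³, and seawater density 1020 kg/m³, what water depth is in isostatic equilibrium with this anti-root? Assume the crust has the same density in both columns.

4860 m

Replacing a thickness d of crust by seawater at the top must be balanced by replacing crust with mantle at the base: d (ρ_c − ρ_w) = a (ρ_m − ρ_c).
d = a (ρ_m − ρ_c)/(ρ_c − ρ_w) = 22560 m × 390/1810 = 4860 m.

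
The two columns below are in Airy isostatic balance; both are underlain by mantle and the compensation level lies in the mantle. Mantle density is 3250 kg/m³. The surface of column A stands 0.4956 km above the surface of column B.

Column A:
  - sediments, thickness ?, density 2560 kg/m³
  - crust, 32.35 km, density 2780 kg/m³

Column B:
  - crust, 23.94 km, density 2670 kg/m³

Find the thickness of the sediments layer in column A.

0.422 km

Take the compensation level at the base of the deeper column (depth z_c below the surface of column A) and equate Σ ρ_i t_i down to z_c; mantle fills any gap and the z_c terms cancel.
Column A: x×2560 + 32.35×2780 + (z_c − 32.35 − x)×3250
Column B: 0.4956×0 + 23.94×2670 + (z_c − 0.4956 − 23.94)×3250
The z_c×3250 term appears on both sides and cancels. Collect the known terms of each column as K = Σ(ρt)_known − 3250 × (depth of known layers): K_A = 89933 − 3250×32.35 = −15204.5; K_B = 63919.8 − 3250×(0.4956 + 23.94) = −15495.9.
Balance: K_A − x×(3250 − 2560) = K_B, so x = (K_A − K_B)/(3250 − 2560) = 291.4/690 = 0.422 km.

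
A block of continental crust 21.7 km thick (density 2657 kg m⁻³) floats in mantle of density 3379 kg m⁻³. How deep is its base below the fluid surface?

17.1 km

Draft d = t ρ_obj/ρ_fluid = 21.7 km × 2657/3379 = 17.1 km.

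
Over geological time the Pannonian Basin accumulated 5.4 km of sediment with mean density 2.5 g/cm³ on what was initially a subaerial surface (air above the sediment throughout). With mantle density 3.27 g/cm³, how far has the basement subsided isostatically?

4.13 km

Subaerial load: s = t ρ_sed / ρ_m = 5.4 km × 2.5/3.27 = 4.13 km.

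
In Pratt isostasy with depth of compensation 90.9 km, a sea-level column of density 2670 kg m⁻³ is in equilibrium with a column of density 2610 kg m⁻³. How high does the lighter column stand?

2.09 km

ρ_ref D = ρ (D + h) → h = D (ρ_ref − ρ)/ρ.
h = 90.9 km × (2670 − 2610)/2610 = 2.09 km.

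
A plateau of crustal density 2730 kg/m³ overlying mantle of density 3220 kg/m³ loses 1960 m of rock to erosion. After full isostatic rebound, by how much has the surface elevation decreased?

Rebound u = e ρ_c/ρ_m = 1960 m × 2730/3220 = 1662 m.
Net surface drop = e − u = 1960 m − 1662 m = e (ρ_m − ρ_c)/ρ_m = 298 m.

298 m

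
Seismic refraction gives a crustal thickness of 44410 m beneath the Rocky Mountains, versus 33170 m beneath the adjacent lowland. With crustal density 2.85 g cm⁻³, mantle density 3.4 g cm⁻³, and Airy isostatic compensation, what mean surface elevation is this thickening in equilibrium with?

Excess crust Δ = 44410 m − 33170 m = 11240 m, split between elevation h and root r with h + r = Δ.
Airy balance ρ_c h = (ρ_m − ρ_c) r gives r = h ρ_c/(ρ_m − ρ_c), so h (1 + ρ_c/(ρ_m − ρ_c)) = Δ, i.e. h = Δ (ρ_m − ρ_c)/ρ_m.
h = 11240 m × 0.55/3.4 = 1820 m.

1820 m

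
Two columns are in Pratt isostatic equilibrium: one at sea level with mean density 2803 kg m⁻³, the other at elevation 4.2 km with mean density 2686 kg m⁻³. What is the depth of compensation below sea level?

ρ_ref D = ρ (D + h) → D (ρ_ref − ρ) = ρ h.
D = ρ h/(ρ_ref − ρ) = 2686 × 4.2 km/(2803 − 2686) = 96.4 km.

96.4 km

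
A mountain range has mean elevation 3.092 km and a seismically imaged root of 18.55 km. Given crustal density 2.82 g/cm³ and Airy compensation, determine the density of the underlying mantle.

Airy balance: ρ_c h = (ρ_m − ρ_c) r → ρ_m = ρ_c (1 + h/r).
ρ_m = 2.82 × (1 + 3.092 km/18.55 km) = 3.29 g/cm³.

3.29 g/cm³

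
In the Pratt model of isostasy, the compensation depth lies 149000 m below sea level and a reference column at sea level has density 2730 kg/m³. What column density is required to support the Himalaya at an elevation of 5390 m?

2630 kg/m³

Pratt balance: ρ_ref D = ρ (D + h).
ρ = ρ_ref D/(D + h) = 2730 × 149000 m/(149000 m + 5390 m) = 2630 kg/m³.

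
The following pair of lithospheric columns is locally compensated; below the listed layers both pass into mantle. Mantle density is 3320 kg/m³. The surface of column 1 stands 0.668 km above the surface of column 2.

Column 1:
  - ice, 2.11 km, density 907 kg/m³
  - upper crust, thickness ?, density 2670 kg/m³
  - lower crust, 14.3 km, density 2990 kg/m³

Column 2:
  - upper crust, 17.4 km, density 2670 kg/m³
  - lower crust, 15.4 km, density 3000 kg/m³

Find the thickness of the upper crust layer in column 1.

13.3 km

Take the compensation level at the base of the deeper column (depth z_c below the surface of column 1) and equate Σ ρ_i t_i down to z_c; mantle fills any gap and the z_c terms cancel.
Column 1: 2.11×907 + x×2670 + 14.3×2990 + (z_c − 16.41 − x)×3320
Column 2: 0.668×0 + 17.4×2670 + 15.4×3000 + (z_c − 0.668 − 32.8)×3320
The z_c×3320 term appears on both sides and cancels. Collect the known terms of each column as K = Σ(ρt)_known − 3320 × (depth of known layers): K_1 = 44670.77 − 3320×16.41 = −9810.43; K_2 = 92658 − 3320×(0.668 + 32.8) = −18455.76.
Balance: K_1 − x×(3320 − 2670) = K_2, so x = (K_1 − K_2)/(3320 − 2670) = 8645.33/650 = 13.3 km.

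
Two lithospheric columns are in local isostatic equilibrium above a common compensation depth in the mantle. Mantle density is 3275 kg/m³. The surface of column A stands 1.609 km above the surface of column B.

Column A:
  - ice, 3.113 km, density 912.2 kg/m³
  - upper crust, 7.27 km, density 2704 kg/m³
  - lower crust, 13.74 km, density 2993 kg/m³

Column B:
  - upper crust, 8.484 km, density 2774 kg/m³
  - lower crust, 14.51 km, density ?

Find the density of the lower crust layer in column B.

Take the compensation level at the base of the deeper column (depth z_c below the surface of column A) and equate Σ ρ_i t_i down to z_c; mantle fills any gap and the z_c terms cancel.
Column A: 3.113×912.2 + 7.27×2704 + 13.74×2993 + (z_c − 24.123)×3275
Column B: 1.609×0 + 8.484×2774 + 14.51×ρ + (z_c − 1.609 − 22.994)×3275
The z_c×3275 term appears on both sides and cancels. Collect the known terms of each column as K = Σ(ρt)_known − 3275 × (depth of known layers): K_A = 63621.5786 − 3275×24.123 = −15381.2464; K_B = 23534.616 − 3275×(1.609 + 22.994) = −57040.209.
Balance: K_A = K_B + 14.51×ρ, so ρ = (K_A − K_B)/14.51 = 41659/14.51 = 2870 kg/m³.

2870 kg/m³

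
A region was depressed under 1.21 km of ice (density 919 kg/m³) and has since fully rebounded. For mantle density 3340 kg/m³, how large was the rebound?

Removing the load lets mantle flow back in; uplift u satisfies ρ_ice t = ρ_m u.
u = t ρ_ice/ρ_m = 1.21 km × 919/3340 = 0.333 km.

0.333 km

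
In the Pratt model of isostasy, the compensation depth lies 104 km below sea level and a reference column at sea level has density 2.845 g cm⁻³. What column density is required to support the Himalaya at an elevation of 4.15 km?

Pratt balance: ρ_ref D = ρ (D + h).
ρ = ρ_ref D/(D + h) = 2.845 × 104 km/(104 km + 4.15 km) = 2.74 g cm⁻³.

2.74 g cm⁻³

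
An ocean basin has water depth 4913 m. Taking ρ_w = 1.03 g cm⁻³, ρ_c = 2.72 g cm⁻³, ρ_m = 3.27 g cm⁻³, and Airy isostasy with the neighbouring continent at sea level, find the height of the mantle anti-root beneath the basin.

15100 m

Equating mass per unit area of the two columns: replacing crust with seawater at the top is compensated by replacing crust with mantle at the base: d (ρ_c − ρ_w) = a (ρ_m − ρ_c).
a = d (ρ_c − ρ_w)/(ρ_m − ρ_c) = 4913 m × 1.69/0.55 = 15100 m.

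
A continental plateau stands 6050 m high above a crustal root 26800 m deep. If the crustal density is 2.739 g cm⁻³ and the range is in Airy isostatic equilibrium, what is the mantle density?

3.36 g cm⁻³

Airy balance: ρ_c h = (ρ_m − ρ_c) r → ρ_m = ρ_c (1 + h/r).
ρ_m = 2.739 × (1 + 6050 m/26800 m) = 3.36 g cm⁻³.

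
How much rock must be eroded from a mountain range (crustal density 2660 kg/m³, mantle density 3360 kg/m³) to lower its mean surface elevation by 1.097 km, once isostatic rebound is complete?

Net drop Δ = e − u = e − e ρ_c/ρ_m = e (ρ_m − ρ_c)/ρ_m.
e = Δ ρ_m/(ρ_m − ρ_c) = 1.097 km × 3360/700 = 5.27 km.

5.27 km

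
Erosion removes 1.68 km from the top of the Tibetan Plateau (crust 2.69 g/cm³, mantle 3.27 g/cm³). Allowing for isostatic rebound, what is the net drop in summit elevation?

0.298 km

Rebound u = e ρ_c/ρ_m = 1.68 km × 2.69/3.27 = 1.382 km.
Net surface drop = e − u = 1.68 km − 1.382 km = e (ρ_m − ρ_c)/ρ_m = 0.298 km.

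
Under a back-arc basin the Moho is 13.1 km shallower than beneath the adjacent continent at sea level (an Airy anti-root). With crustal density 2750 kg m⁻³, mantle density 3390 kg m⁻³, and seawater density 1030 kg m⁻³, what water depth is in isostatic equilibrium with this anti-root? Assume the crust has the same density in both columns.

Replacing a thickness d of crust by seawater at the top must be balanced by replacing crust with mantle at the base: d (ρ_c − ρ_w) = a (ρ_m − ρ_c).
d = a (ρ_m − ρ_c)/(ρ_c − ρ_w) = 13.1 km × 640/1720 = 4.87 km.

4.87 km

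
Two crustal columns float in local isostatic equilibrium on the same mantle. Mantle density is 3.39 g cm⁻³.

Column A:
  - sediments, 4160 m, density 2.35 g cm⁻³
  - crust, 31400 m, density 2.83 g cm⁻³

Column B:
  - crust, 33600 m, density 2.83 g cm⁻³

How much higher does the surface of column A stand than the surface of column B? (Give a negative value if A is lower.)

913 m

For any compensation level in the mantle, the mantle terms cancel and isostasy reduces to e = (Σt_A − Σt_B) − (Σ(ρt)_A − Σ(ρt)_B) / ρ_m.
Σt_A = 35560 m; Σt_B = 33600 m; Σ(ρt)_A = 98638; Σ(ρt)_B = 95088 (in m·g cm⁻³).
e = (35560 − 33600) − (98638 − 95088) / 3.39 = 913 m.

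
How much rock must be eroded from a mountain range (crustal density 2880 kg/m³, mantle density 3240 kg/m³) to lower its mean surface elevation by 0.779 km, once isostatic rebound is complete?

7.01 km

Net drop Δ = e − u = e − e ρ_c/ρ_m = e (ρ_m − ρ_c)/ρ_m.
e = Δ ρ_m/(ρ_m − ρ_c) = 0.779 km × 3240/360 = 7.01 km.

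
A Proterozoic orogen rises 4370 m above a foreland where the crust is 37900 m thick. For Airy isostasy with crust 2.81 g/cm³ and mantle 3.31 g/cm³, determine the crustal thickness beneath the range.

Root depth r = h ρ_c / (ρ_m − ρ_c) = 4370 m × 2.81 / 0.5 = 24560 m.
Total thickness = T + h + r = 37900 m + 4370 m + 24560 m = 66800 m.

66800 m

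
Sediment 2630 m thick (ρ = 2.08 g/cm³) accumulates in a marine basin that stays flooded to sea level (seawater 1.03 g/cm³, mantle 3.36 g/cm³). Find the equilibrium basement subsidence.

1190 m

Submarine loading: the sediment displaces seawater, and the subsidence is in turn flooded, so s (ρ_m − ρ_w) = t (ρ_sed − ρ_w).
s = 2630 m × (2.08 − 1.03) / (3.36 − 1.03) = 1190 m.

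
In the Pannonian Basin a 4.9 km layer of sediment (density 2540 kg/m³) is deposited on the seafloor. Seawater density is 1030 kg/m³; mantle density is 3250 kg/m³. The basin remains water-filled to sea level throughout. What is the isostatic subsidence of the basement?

3.33 km

Submarine loading: the sediment displaces seawater, and the subsidence is in turn flooded, so s (ρ_m − ρ_w) = t (ρ_sed − ρ_w).
s = 4.9 km × (2540 − 1030) / (3250 − 1030) = 3.33 km.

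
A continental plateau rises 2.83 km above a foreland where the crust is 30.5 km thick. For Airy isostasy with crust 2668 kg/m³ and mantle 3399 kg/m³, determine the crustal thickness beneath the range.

43.7 km

Root depth r = h ρ_c / (ρ_m − ρ_c) = 2.83 km × 2668 / 731 = 10.33 km.
Total thickness = T + h + r = 30.5 km + 2.83 km + 10.33 km = 43.7 km.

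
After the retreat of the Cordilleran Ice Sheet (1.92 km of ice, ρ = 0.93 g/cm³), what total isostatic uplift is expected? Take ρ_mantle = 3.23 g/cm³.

0.553 km

Removing the load lets mantle flow back in; uplift u satisfies ρ_ice t = ρ_m u.
u = t ρ_ice/ρ_m = 1.92 km × 0.93/3.23 = 0.553 km.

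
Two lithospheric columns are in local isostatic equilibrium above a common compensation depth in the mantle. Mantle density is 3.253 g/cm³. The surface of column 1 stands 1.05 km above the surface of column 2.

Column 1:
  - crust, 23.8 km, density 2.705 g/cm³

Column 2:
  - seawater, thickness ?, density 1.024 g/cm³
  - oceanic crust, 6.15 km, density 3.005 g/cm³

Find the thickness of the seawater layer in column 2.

Take the compensation level at the base of the deeper column (depth z_c below the surface of column 1) and equate Σ ρ_i t_i down to z_c; mantle fills any gap and the z_c terms cancel.
Column 1: 23.8×2.705 + (z_c − 23.8)×3.253
Column 2: 1.05×0 + x×1.024 + 6.15×3.005 + (z_c − 1.05 − 6.15 − x)×3.253
The z_c×3.253 term appears on both sides and cancels. Collect the known terms of each column as K = Σ(ρt)_known − 3.253 × (depth of known layers): K_1 = 64.379 − 3.253×23.8 = −13.0424; K_2 = 18.48075 − 3.253×(1.05 + 6.15) = −4.94085.
Balance: K_1 = K_2 − x×(3.253 − 1.024), so x = (K_2 − K_1)/(3.253 − 1.024) = 8.10155/2.229 = 3.63 km.

3.63 km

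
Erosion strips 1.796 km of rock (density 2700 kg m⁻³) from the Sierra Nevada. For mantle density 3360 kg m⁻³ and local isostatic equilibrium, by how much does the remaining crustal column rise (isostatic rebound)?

Unloading: uplift u = e ρ_c/ρ_m = 1.796 km × 2700/3360 = 1.44 km.

1.44 km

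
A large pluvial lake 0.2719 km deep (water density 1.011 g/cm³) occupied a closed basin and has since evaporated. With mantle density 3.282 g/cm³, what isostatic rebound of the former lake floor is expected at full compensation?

0.0838 km

u = d ρ_w/ρ_m = 0.2719 km × 1.011/3.282 = 0.0838 km.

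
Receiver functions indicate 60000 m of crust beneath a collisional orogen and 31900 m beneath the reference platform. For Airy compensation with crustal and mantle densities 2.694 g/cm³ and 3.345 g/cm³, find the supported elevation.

Excess crust Δ = 60000 m − 31900 m = 28100 m, split between elevation h and root r with h + r = Δ.
Airy balance ρ_c h = (ρ_m − ρ_c) r gives r = h ρ_c/(ρ_m − ρ_c), so h (1 + ρ_c/(ρ_m − ρ_c)) = Δ, i.e. h = Δ (ρ_m − ρ_c)/ρ_m.
h = 28100 m × 0.651/3.345 = 5470 m.

5470 m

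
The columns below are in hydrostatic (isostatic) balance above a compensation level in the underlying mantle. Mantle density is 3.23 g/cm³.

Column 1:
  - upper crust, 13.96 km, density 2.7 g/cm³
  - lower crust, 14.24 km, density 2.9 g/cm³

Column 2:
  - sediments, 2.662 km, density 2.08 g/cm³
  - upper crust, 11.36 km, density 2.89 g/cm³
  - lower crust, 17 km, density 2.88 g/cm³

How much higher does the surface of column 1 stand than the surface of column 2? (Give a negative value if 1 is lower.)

−0.24 km

For any compensation level in the mantle, the mantle terms cancel and isostasy reduces to e = (Σt_1 − Σt_2) − (Σ(ρt)_1 − Σ(ρt)_2) / ρ_m.
Σt_1 = 28.2 km; Σt_2 = 31.022 km; Σ(ρt)_1 = 78.988; Σ(ρt)_2 = 87.32736 (in km·g/cm³).
e = (28.2 − 31.022) − (78.988 − 87.32736) / 3.23 = −0.24 km.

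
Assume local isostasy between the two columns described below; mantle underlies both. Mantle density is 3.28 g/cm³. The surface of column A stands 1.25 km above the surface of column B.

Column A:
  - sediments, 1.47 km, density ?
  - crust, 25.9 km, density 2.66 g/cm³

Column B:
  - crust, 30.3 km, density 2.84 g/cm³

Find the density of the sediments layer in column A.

2.35 g/cm³

Take the compensation level at the base of the deeper column (depth z_c below the surface of column A) and equate Σ ρ_i t_i down to z_c; mantle fills any gap and the z_c terms cancel.
Column A: 1.47×ρ + 25.9×2.66 + (z_c − 27.37)×3.28
Column B: 1.25×0 + 30.3×2.84 + (z_c − 1.25 − 30.3)×3.28
The z_c×3.28 term appears on both sides and cancels. Collect the known terms of each column as K = Σ(ρt)_known − 3.28 × (depth of known layers): K_A = 68.894 − 3.28×27.37 = −20.8796; K_B = 86.052 − 3.28×(1.25 + 30.3) = −17.432.
Balance: K_A + 1.47×ρ = K_B, so ρ = (K_B − K_A)/1.47 = 3.4476/1.47 = 2.35 g/cm³.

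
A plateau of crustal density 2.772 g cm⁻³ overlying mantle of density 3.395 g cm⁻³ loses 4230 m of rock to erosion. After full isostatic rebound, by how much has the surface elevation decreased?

776 m

Rebound u = e ρ_c/ρ_m = 4230 m × 2.772/3.395 = 3454 m.
Net surface drop = e − u = 4230 m − 3454 m = e (ρ_m − ρ_c)/ρ_m = 776 m.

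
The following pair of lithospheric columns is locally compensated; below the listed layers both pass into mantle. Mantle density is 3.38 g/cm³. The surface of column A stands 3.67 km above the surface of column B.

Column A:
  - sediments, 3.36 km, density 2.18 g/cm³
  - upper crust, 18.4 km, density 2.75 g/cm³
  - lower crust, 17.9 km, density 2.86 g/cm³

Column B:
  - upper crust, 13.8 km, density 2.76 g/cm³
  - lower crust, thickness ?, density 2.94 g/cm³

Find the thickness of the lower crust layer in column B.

Take the compensation level at the base of the deeper column (depth z_c below the surface of column A) and equate Σ ρ_i t_i down to z_c; mantle fills any gap and the z_c terms cancel.
Column A: 3.36×2.18 + 18.4×2.75 + 17.9×2.86 + (z_c − 39.66)×3.38
Column B: 3.67×0 + 13.8×2.76 + x×2.94 + (z_c − 3.67 − 13.8 − x)×3.38
The z_c×3.38 term appears on both sides and cancels. Collect the known terms of each column as K = Σ(ρt)_known − 3.38 × (depth of known layers): K_A = 109.1188 − 3.38×39.66 = −24.932; K_B = 38.088 − 3.38×(3.67 + 13.8) = −20.9606.
Balance: K_A = K_B − x×(3.38 − 2.94), so x = (K_B − K_A)/(3.38 − 2.94) = 3.9714/0.44 = 9.03 km.

9.03 km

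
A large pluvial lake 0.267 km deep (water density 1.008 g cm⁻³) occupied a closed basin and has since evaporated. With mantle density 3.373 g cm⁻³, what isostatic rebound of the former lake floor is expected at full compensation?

0.0798 km

u = d ρ_w/ρ_m = 0.267 km × 1.008/3.373 = 0.0798 km.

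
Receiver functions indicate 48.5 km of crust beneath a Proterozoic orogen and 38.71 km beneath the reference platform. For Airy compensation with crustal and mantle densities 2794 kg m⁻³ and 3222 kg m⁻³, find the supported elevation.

1.3 km

Excess crust Δ = 48.5 km − 38.71 km = 9.79 km, split between elevation h and root r with h + r = Δ.
Airy balance ρ_c h = (ρ_m − ρ_c) r gives r = h ρ_c/(ρ_m − ρ_c), so h (1 + ρ_c/(ρ_m − ρ_c)) = Δ, i.e. h = Δ (ρ_m − ρ_c)/ρ_m.
h = 9.79 km × 428/3222 = 1.3 km.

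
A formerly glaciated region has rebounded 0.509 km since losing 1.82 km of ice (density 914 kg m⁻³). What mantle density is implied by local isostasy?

ρ_m = ρ_ice t / u = 914 × 1.82 km/0.509 km = 3270 kg m⁻³.

3270 kg m⁻³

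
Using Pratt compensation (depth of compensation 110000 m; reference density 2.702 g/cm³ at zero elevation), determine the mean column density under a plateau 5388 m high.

2.58 g/cm³

Pratt balance: ρ_ref D = ρ (D + h).
ρ = ρ_ref D/(D + h) = 2.702 × 110000 m/(110000 m + 5388 m) = 2.58 g/cm³.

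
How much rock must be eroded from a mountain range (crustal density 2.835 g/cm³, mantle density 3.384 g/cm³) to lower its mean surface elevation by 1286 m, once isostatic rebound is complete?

7930 m

Net drop Δ = e − u = e − e ρ_c/ρ_m = e (ρ_m − ρ_c)/ρ_m.
e = Δ ρ_m/(ρ_m − ρ_c) = 1286 m × 3.384/0.549 = 7930 m.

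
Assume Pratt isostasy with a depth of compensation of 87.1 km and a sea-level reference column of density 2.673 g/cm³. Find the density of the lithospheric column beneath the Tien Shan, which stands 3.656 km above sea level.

Pratt balance: ρ_ref D = ρ (D + h).
ρ = ρ_ref D/(D + h) = 2.673 × 87.1 km/(87.1 km + 3.656 km) = 2.57 g/cm³.

2.57 g/cm³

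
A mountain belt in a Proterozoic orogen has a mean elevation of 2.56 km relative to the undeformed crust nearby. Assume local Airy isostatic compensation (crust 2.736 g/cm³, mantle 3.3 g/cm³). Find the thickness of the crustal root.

12.4 km

Isostatic balance requires: the weight of the topography is balanced by the buoyancy of the root, ρ_c h = (ρ_m − ρ_c) r.
r = h · ρ_c / (ρ_m − ρ_c) = 2.56 km × 2.736 / (3.3 − 2.736) = 12.4 km.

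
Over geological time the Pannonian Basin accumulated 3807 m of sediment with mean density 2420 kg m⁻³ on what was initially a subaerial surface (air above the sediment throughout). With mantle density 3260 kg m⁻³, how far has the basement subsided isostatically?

Subaerial load: s = t ρ_sed / ρ_m = 3807 m × 2420/3260 = 2830 m.

2830 m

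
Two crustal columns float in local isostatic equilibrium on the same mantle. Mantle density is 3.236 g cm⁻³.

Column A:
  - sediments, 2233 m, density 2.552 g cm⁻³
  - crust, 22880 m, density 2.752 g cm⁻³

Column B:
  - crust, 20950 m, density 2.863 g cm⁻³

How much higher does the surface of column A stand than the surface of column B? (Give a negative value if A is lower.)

1480 m

For any compensation level in the mantle, the mantle terms cancel and isostasy reduces to e = (Σt_A − Σt_B) − (Σ(ρt)_A − Σ(ρt)_B) / ρ_m.
Σt_A = 25113 m; Σt_B = 20950 m; Σ(ρt)_A = 68664.376; Σ(ρt)_B = 59979.85 (in m·g cm⁻³).
e = (25113 − 20950) − (68664.376 − 59979.85) / 3.236 = 1480 m.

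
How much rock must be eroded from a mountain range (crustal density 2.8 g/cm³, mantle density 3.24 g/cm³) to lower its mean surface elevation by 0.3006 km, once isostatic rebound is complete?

2.21 km

Net drop Δ = e − u = e − e ρ_c/ρ_m = e (ρ_m − ρ_c)/ρ_m.
e = Δ ρ_m/(ρ_m − ρ_c) = 0.3006 km × 3.24/0.44 = 2.21 km.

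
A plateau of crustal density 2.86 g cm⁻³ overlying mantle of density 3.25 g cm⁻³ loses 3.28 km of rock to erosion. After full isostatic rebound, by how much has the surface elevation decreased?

0.394 km

Rebound u = e ρ_c/ρ_m = 3.28 km × 2.86/3.25 = 2.886 km.
Net surface drop = e − u = 3.28 km − 2.886 km = e (ρ_m − ρ_c)/ρ_m = 0.394 km.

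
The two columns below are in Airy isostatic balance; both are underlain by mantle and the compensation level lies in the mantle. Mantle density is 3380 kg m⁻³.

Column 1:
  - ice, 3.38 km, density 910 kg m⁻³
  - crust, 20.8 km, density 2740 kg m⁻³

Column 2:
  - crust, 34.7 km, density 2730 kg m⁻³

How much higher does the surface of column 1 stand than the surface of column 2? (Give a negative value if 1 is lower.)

−0.265 km

For any compensation level in the mantle, the mantle terms cancel and isostasy reduces to e = (Σt_1 − Σt_2) − (Σ(ρt)_1 − Σ(ρt)_2) / ρ_m.
Σt_1 = 24.18 km; Σt_2 = 34.7 km; Σ(ρt)_1 = 60067.8; Σ(ρt)_2 = 94731 (in km·kg m⁻³).
e = (24.18 − 34.7) − (60067.8 − 94731) / 3380 = −0.265 km.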